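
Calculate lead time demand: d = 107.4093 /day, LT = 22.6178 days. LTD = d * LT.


LTD = 107.4093 * 22.6178 = 2429.3621

2429.3621 units


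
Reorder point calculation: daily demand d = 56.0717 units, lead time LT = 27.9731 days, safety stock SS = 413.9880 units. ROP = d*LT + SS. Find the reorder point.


d*LT = 56.0717 * 27.9731 = 1568.4993
ROP = 1568.4993 + 413.9880 = 1982.4873

1982.4873 units


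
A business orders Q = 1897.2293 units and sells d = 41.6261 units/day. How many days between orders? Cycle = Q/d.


Cycle = 1897.2293 / 41.6261 = 45.5779

45.5779 days


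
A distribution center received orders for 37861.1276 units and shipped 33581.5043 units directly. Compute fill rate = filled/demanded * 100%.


FR = 33581.5043 / 37861.1276 * 100 = 88.6965

88.6965%


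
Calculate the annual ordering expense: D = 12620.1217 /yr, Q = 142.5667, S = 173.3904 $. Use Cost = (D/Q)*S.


Number of orders = D/Q = 88.5208
Cost = 88.5208 * 173.3904 = 15348.6610

15348.6610 $/yr


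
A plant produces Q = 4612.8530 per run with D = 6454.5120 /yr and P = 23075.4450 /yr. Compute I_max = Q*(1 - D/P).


D/P = 0.2797
1 - D/P = 0.7203
I_max = 4612.8530 * 0.7203 = 3322.5760

3322.5760 units


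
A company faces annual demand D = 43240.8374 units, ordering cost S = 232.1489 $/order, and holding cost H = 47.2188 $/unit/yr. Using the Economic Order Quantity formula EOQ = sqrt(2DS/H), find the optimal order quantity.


2*D*S = 2 * 43240.8374 * 232.1489 = 20076625.6750
2*D*S/H = 425182.8864
EOQ = sqrt(425182.8864) = 652.0605

652.0605 units


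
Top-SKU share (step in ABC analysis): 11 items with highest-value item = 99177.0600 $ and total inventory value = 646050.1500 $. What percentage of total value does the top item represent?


Top item = 99177.0600
Total = 646050.1500
Percentage = 99177.0600 / 646050.1500 * 100 = 15.3513

15.3513%


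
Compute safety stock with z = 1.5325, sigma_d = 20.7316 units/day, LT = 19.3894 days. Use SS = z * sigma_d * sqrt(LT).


sqrt(LT) = sqrt(19.3894) = 4.4033
SS = 1.5325 * 20.7316 * 4.4033 = 139.8993

139.8993 units


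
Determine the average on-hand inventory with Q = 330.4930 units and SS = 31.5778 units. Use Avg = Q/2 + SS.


Q/2 = 165.2465
Avg = 165.2465 + 31.5778 = 196.8243

196.8243 units


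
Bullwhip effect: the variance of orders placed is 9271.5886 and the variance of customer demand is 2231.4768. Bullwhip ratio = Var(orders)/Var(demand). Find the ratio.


BW = 9271.5886 / 2231.4768 = 4.1549

4.1549


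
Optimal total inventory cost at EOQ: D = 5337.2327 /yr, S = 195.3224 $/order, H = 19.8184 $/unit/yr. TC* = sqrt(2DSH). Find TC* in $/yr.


2*D*S*H = 41320614.8773
TC* = sqrt(41320614.8773) = 6428.1113

6428.1113 $/yr


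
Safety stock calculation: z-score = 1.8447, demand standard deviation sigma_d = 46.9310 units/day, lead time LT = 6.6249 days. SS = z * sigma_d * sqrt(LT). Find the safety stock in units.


sqrt(LT) = sqrt(6.6249) = 2.5739
SS = 1.8447 * 46.9310 * 2.5739 = 222.8308

222.8308 units


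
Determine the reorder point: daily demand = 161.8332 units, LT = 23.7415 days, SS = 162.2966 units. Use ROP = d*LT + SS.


d*LT = 161.8332 * 23.7415 = 3842.1629
ROP = 3842.1629 + 162.2966 = 4004.4595

4004.4595 units


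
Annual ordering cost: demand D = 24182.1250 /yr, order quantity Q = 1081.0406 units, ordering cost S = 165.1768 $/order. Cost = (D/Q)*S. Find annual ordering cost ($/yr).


Number of orders = D/Q = 22.3693
Cost = 22.3693 * 165.1768 = 3694.8899

3694.8899 $/yr


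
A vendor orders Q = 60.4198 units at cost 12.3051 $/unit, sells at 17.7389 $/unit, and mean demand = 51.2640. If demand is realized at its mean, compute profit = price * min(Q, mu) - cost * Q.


Sales at mu = min(60.4198, 51.2640) = 51.2640
Revenue = 17.7389 * 51.2640 = 909.3670
Total cost = 12.3051 * 60.4198 = 743.4717
Profit = 909.3670 - 743.4717 = 165.8953

165.8953 $


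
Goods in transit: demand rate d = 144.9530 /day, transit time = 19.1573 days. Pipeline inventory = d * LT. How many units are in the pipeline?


Pipeline = 144.9530 * 19.1573 = 2776.9081

2776.9081 units


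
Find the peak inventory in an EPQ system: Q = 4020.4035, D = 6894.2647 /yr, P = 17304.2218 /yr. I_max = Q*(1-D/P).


D/P = 0.3984
1 - D/P = 0.6016
I_max = 4020.4035 * 0.6016 = 2418.6137

2418.6137 units


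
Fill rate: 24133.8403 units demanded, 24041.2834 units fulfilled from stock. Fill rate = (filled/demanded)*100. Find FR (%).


FR = 24041.2834 / 24133.8403 * 100 = 99.6165

99.6165%


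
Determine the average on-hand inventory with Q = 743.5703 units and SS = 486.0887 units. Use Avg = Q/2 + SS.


Q/2 = 371.7851
Avg = 371.7851 + 486.0887 = 857.8738

857.8738 units


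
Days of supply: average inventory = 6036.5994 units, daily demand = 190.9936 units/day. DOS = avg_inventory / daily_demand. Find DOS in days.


DOS = 6036.5994 / 190.9936 = 31.6063

31.6063 days


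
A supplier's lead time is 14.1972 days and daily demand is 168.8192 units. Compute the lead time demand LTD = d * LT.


LTD = 168.8192 * 14.1972 = 2396.7599

2396.7599 units


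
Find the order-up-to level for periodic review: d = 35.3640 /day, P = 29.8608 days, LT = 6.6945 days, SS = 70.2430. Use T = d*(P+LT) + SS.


P + LT = 36.5553
d*(P+LT) = 35.3640 * 36.5553 = 1292.7416
T = 1292.7416 + 70.2430 = 1362.9846

1362.9846 units


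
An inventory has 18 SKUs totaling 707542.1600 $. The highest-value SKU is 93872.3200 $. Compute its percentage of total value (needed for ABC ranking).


Top item = 93872.3200
Total = 707542.1600
Percentage = 93872.3200 / 707542.1600 * 100 = 13.2674

13.2674%


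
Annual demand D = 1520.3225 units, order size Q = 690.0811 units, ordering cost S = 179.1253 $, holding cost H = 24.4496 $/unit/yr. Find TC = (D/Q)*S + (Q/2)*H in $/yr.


Ordering cost = D*S/Q = 394.6322
Holding cost = Q*H/2 = 8436.1034
TC = 394.6322 + 8436.1034 = 8830.7356

8830.7356 $/yr


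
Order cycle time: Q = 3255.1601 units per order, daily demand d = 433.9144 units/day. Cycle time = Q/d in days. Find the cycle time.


Cycle = 3255.1601 / 433.9144 = 7.5018

7.5018 days


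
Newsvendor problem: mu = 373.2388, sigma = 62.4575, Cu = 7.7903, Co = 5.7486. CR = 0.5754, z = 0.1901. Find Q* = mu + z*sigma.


CR = Cu/(Cu+Co) = 7.7903/(7.7903+5.7486) = 0.5754
z = 0.1901
Q* = 373.2388 + 0.1901 * 62.4575 = 385.1120

385.1120 units


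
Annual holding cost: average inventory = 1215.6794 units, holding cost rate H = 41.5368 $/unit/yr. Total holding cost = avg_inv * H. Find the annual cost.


Cost = 1215.6794 * 41.5368 = 50495.4321

50495.4321 $/yr


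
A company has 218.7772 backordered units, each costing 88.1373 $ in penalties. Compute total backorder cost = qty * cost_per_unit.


Total = 218.7772 * 88.1373 = 19282.4317

19282.4317 $


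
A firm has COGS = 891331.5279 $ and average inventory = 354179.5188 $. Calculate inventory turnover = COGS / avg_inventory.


Turnover = 891331.5279 / 354179.5188 = 2.5166

2.5166


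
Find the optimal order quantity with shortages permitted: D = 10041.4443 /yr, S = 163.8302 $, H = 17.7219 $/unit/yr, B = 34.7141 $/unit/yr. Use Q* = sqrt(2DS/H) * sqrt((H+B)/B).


sqrt(2DS/H) = 430.8786
sqrt((H+B)/B) = 1.2290
Q* = 430.8786 * 1.2290 = 529.5619

529.5619 units


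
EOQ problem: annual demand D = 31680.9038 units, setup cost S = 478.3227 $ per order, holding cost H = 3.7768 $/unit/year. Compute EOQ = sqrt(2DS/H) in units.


2*D*S = 2 * 31680.9038 * 478.3227 = 30307390.8881
2*D*S/H = 8024621.6077
EOQ = sqrt(8024621.6077) = 2832.7763

2832.7763 units


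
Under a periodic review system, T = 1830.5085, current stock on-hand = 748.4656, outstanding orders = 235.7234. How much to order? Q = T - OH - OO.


Inventory position = OH + OO = 748.4656 + 235.7234 = 984.1890
Q = 1830.5085 - 984.1890 = 846.3195

846.3195 units


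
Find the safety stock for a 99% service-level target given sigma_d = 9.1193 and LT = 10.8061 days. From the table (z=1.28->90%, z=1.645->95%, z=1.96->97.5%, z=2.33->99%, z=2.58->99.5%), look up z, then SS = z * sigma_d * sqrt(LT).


From the table, SL = 99% corresponds to z = 2.33
sqrt(LT) = sqrt(10.8061) = 3.2873
SS = 2.33 * 9.1193 * 3.2873 = 69.8477

69.8477 units


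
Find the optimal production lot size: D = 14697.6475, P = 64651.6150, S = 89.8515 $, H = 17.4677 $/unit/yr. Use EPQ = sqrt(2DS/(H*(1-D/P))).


1 - D/P = 1 - 0.2273 = 0.7727
H*(1-D/P) = 13.4967
2DS = 2641211.3487
EPQ = sqrt(195693.6895) = 442.3728

442.3728 units


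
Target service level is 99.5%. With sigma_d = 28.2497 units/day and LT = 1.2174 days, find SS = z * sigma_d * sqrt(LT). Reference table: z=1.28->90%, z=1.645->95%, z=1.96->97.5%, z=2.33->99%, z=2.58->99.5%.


From the table, SL = 99.5% corresponds to z = 2.58
sqrt(LT) = sqrt(1.2174) = 1.1034
SS = 2.58 * 28.2497 * 1.1034 = 80.4174

80.4174 units


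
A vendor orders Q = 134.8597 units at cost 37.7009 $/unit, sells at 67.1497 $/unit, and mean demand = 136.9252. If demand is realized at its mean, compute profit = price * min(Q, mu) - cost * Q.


Sales at mu = min(134.8597, 136.9252) = 134.8597
Revenue = 67.1497 * 134.8597 = 9055.7884
Total cost = 37.7009 * 134.8597 = 5084.3321
Profit = 9055.7884 - 5084.3321 = 3971.4563

3971.4563 $


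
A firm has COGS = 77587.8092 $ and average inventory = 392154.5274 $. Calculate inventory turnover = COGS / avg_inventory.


Turnover = 77587.8092 / 392154.5274 = 0.1979

0.1979


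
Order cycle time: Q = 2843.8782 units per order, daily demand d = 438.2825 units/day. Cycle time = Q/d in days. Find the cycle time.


Cycle = 2843.8782 / 438.2825 = 6.4887

6.4887 days


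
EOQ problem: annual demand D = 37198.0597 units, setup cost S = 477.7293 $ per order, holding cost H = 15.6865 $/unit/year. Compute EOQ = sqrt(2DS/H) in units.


2*D*S = 2 * 37198.0597 * 477.7293 = 35541206.0437
2*D*S/H = 2265719.3156
EOQ = sqrt(2265719.3156) = 1505.2307

1505.2307 units


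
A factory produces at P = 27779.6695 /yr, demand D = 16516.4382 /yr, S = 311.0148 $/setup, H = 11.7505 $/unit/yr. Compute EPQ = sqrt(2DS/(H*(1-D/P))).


1 - D/P = 1 - 0.5946 = 0.4054
H*(1-D/P) = 4.7642
2DS = 10273713.4470
EPQ = sqrt(2156429.0473) = 1468.4785

1468.4785 units


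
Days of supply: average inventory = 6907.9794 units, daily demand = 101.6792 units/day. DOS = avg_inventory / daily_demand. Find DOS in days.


DOS = 6907.9794 / 101.6792 = 67.9390

67.9390 days


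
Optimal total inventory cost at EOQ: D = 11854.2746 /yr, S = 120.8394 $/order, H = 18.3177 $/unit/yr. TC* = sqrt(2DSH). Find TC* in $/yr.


2*D*S*H = 52478870.7471
TC* = sqrt(52478870.7471) = 7244.2302

7244.2302 $/yr


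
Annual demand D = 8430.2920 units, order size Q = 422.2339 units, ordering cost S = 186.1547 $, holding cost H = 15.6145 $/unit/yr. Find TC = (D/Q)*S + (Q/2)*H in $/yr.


Ordering cost = D*S/Q = 3716.7515
Holding cost = Q*H/2 = 3296.4856
TC = 3716.7515 + 3296.4856 = 7013.2371

7013.2371 $/yr


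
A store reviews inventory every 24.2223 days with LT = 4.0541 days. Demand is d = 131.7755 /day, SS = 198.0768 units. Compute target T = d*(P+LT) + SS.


P + LT = 28.2764
d*(P+LT) = 131.7755 * 28.2764 = 3726.1367
T = 3726.1367 + 198.0768 = 3924.2135

3924.2135 units


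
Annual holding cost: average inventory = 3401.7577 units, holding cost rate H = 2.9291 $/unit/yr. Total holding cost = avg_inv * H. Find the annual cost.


Cost = 3401.7577 * 2.9291 = 9964.0885

9964.0885 $/yr


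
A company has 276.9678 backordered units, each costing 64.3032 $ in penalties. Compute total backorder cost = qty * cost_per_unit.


Total = 276.9678 * 64.3032 = 17809.9158

17809.9158 $


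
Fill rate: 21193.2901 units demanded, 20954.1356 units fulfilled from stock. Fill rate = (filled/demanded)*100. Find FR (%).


FR = 20954.1356 / 21193.2901 * 100 = 98.8716

98.8716%


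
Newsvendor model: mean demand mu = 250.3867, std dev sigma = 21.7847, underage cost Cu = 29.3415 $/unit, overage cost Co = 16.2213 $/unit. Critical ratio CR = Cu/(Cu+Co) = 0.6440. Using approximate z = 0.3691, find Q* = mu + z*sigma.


CR = Cu/(Cu+Co) = 29.3415/(29.3415+16.2213) = 0.6440
z = 0.3691
Q* = 250.3867 + 0.3691 * 21.7847 = 258.4274

258.4274 units


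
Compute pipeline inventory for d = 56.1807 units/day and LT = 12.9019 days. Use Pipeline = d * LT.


Pipeline = 56.1807 * 12.9019 = 724.8378

724.8378 units


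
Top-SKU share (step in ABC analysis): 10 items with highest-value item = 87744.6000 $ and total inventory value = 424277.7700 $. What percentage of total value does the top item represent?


Top item = 87744.6000
Total = 424277.7700
Percentage = 87744.6000 / 424277.7700 * 100 = 20.6809

20.6809%


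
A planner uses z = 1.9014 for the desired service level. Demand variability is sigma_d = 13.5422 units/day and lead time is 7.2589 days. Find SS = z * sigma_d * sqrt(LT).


sqrt(LT) = sqrt(7.2589) = 2.6942
SS = 1.9014 * 13.5422 * 2.6942 = 69.3742

69.3742 units


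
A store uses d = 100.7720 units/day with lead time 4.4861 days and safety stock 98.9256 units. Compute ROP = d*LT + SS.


d*LT = 100.7720 * 4.4861 = 452.0733
ROP = 452.0733 + 98.9256 = 550.9989

550.9989 units


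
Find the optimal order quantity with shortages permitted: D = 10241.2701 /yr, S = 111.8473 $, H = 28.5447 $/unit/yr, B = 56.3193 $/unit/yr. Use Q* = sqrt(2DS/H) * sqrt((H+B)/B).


sqrt(2DS/H) = 283.2970
sqrt((H+B)/B) = 1.2275
Q* = 283.2970 * 1.2275 = 347.7563

347.7563 units


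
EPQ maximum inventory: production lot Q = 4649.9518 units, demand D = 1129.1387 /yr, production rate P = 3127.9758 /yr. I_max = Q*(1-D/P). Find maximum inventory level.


D/P = 0.3610
1 - D/P = 0.6390
I_max = 4649.9518 * 0.6390 = 2971.4092

2971.4092 units


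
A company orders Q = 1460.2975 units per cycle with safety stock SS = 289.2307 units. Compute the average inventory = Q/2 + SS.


Q/2 = 730.1487
Avg = 730.1487 + 289.2307 = 1019.3794

1019.3794 units


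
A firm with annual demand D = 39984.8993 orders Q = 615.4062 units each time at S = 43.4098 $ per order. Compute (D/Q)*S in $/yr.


Number of orders = D/Q = 64.9732
Cost = 64.9732 * 43.4098 = 2820.4729

2820.4729 $/yr


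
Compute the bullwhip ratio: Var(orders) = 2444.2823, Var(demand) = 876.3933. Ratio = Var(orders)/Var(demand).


BW = 2444.2823 / 876.3933 = 2.7890

2.7890


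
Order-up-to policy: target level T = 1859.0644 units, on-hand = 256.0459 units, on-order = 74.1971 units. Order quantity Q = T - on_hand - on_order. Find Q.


Inventory position = OH + OO = 256.0459 + 74.1971 = 330.2430
Q = 1859.0644 - 330.2430 = 1528.8214

1528.8214 units


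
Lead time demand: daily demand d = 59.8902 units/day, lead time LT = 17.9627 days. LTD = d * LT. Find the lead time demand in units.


LTD = 59.8902 * 17.9627 = 1075.7897

1075.7897 units


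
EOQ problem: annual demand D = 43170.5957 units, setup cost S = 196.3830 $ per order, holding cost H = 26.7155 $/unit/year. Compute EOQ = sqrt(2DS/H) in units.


2*D*S = 2 * 43170.5957 * 196.3830 = 16955942.1907
2*D*S/H = 634685.5642
EOQ = sqrt(634685.5642) = 796.6716

796.6716 units


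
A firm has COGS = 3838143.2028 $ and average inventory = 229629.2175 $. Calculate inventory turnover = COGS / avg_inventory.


Turnover = 3838143.2028 / 229629.2175 = 16.7145

16.7145


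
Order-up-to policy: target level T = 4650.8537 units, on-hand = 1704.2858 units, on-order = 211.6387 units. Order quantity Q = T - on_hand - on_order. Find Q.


Inventory position = OH + OO = 1704.2858 + 211.6387 = 1915.9245
Q = 4650.8537 - 1915.9245 = 2734.9292

2734.9292 units


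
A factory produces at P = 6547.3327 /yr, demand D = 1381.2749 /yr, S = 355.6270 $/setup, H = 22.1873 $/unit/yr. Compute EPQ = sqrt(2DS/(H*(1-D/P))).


1 - D/P = 1 - 0.2110 = 0.7890
H*(1-D/P) = 17.5065
2DS = 982437.2977
EPQ = sqrt(56118.4330) = 236.8933

236.8933 units


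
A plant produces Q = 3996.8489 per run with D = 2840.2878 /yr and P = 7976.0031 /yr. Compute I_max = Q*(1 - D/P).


D/P = 0.3561
1 - D/P = 0.6439
I_max = 3996.8489 * 0.6439 = 2573.5544

2573.5544 units


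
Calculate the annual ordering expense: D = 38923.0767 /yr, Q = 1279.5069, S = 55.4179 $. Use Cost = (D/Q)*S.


Number of orders = D/Q = 30.4204
Cost = 30.4204 * 55.4179 = 1685.8332

1685.8332 $/yr


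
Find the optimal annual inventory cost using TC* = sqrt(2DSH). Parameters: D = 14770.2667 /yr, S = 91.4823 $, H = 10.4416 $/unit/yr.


2*D*S*H = 28217755.0971
TC* = sqrt(28217755.0971) = 5312.0387

5312.0387 $/yr


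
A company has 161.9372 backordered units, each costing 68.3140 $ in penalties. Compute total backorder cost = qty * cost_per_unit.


Total = 161.9372 * 68.3140 = 11062.5779

11062.5779 $


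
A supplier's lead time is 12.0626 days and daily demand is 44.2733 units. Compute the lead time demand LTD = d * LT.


LTD = 44.2733 * 12.0626 = 534.0511

534.0511 units


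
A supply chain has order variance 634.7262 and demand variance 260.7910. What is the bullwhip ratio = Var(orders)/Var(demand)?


BW = 634.7262 / 260.7910 = 2.4339

2.4339


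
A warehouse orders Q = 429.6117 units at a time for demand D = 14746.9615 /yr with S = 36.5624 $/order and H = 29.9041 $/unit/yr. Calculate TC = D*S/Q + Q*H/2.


Ordering cost = D*S/Q = 1255.0503
Holding cost = Q*H/2 = 6423.5756
TC = 1255.0503 + 6423.5756 = 7678.6259

7678.6259 $/yr


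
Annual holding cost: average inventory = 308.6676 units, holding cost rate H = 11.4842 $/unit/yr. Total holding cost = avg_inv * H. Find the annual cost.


Cost = 308.6676 * 11.4842 = 3544.8005

3544.8005 $/yr


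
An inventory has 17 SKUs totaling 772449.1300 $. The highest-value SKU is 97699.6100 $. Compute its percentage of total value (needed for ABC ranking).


Top item = 97699.6100
Total = 772449.1300
Percentage = 97699.6100 / 772449.1300 * 100 = 12.6480

12.6480%


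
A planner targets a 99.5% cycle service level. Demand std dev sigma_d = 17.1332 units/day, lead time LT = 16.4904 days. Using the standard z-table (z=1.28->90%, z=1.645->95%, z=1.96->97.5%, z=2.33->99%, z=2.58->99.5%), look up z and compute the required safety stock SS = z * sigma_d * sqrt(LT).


From the table, SL = 99.5% corresponds to z = 2.58
sqrt(LT) = sqrt(16.4904) = 4.0608
SS = 2.58 * 17.1332 * 4.0608 = 179.5039

179.5039 units


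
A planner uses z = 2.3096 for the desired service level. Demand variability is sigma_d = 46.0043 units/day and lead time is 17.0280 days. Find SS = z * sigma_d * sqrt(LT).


sqrt(LT) = sqrt(17.0280) = 4.1265
SS = 2.3096 * 46.0043 * 4.1265 = 438.4469

438.4469 units


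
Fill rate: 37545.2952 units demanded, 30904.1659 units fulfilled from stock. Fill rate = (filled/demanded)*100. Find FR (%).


FR = 30904.1659 / 37545.2952 * 100 = 82.3117

82.3117%


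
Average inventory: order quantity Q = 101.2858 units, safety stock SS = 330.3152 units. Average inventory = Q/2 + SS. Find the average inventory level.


Q/2 = 50.6429
Avg = 50.6429 + 330.3152 = 380.9581

380.9581 units


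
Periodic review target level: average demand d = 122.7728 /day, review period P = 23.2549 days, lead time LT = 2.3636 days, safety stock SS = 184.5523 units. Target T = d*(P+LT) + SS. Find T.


P + LT = 25.6185
d*(P+LT) = 122.7728 * 25.6185 = 3145.2550
T = 3145.2550 + 184.5523 = 3329.8073

3329.8073 units


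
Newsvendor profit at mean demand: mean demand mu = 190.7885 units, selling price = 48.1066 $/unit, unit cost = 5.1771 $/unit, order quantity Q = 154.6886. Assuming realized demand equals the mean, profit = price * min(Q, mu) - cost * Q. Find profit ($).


Sales at mu = min(154.6886, 190.7885) = 154.6886
Revenue = 48.1066 * 154.6886 = 7441.5426
Total cost = 5.1771 * 154.6886 = 800.8384
Profit = 7441.5426 - 800.8384 = 6640.7043

6640.7043 $


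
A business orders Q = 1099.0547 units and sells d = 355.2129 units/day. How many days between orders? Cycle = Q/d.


Cycle = 1099.0547 / 355.2129 = 3.0941

3.0941 days


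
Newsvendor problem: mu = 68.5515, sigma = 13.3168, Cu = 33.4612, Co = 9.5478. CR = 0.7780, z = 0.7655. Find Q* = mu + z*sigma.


CR = Cu/(Cu+Co) = 33.4612/(33.4612+9.5478) = 0.7780
z = 0.7655
Q* = 68.5515 + 0.7655 * 13.3168 = 78.7455

78.7455 units


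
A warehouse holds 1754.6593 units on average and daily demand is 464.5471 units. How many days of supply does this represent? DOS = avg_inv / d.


DOS = 1754.6593 / 464.5471 = 3.7771

3.7771 days


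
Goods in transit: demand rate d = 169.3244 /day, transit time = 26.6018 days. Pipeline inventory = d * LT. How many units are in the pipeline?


Pipeline = 169.3244 * 26.6018 = 4504.3338

4504.3338 units


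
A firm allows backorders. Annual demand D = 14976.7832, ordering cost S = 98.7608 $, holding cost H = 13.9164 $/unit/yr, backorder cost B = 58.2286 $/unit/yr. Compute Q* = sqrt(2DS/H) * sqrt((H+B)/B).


sqrt(2DS/H) = 461.0554
sqrt((H+B)/B) = 1.1131
Q* = 461.0554 * 1.1131 = 513.2017

513.2017 units


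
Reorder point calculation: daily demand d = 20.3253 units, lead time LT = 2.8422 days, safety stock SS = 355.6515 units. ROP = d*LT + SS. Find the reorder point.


d*LT = 20.3253 * 2.8422 = 57.7686
ROP = 57.7686 + 355.6515 = 413.4201

413.4201 units


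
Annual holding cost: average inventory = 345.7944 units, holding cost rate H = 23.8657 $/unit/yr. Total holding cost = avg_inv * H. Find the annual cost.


Cost = 345.7944 * 23.8657 = 8252.6254

8252.6254 $/yr


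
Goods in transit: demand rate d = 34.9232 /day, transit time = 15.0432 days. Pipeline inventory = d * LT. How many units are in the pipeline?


Pipeline = 34.9232 * 15.0432 = 525.3567

525.3567 units


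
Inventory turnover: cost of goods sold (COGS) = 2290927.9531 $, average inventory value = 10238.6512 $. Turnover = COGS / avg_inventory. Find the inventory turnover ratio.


Turnover = 2290927.9531 / 10238.6512 = 223.7529

223.7529


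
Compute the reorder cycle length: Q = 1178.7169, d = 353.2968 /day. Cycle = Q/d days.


Cycle = 1178.7169 / 353.2968 = 3.3363

3.3363 days


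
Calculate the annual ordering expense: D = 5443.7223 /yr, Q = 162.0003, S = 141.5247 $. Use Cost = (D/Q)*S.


Number of orders = D/Q = 33.6032
Cost = 33.6032 * 141.5247 = 4755.6774

4755.6774 $/yr


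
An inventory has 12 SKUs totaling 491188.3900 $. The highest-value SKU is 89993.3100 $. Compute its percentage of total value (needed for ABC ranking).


Top item = 89993.3100
Total = 491188.3900
Percentage = 89993.3100 / 491188.3900 * 100 = 18.3215

18.3215%


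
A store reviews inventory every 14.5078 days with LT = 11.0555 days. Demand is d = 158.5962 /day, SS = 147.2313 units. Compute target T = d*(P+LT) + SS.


P + LT = 25.5633
d*(P+LT) = 158.5962 * 25.5633 = 4054.2422
T = 4054.2422 + 147.2313 = 4201.4735

4201.4735 units


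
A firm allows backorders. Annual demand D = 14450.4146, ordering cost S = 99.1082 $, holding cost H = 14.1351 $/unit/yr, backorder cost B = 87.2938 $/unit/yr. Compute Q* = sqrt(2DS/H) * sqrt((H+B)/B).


sqrt(2DS/H) = 450.1534
sqrt((H+B)/B) = 1.0779
Q* = 450.1534 * 1.0779 = 485.2323

485.2323 units


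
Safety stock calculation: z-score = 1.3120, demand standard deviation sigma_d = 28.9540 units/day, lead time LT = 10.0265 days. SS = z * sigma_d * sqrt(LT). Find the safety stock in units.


sqrt(LT) = sqrt(10.0265) = 3.1665
SS = 1.3120 * 28.9540 * 3.1665 = 120.2866

120.2866 units


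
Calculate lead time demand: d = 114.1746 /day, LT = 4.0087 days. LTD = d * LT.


LTD = 114.1746 * 4.0087 = 457.6917

457.6917 units


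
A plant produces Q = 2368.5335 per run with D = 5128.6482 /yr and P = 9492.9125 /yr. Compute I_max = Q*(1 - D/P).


D/P = 0.5403
1 - D/P = 0.4597
I_max = 2368.5335 * 0.4597 = 1088.9078

1088.9078 units


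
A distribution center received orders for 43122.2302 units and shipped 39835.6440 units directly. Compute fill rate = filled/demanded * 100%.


FR = 39835.6440 / 43122.2302 * 100 = 92.3784

92.3784%


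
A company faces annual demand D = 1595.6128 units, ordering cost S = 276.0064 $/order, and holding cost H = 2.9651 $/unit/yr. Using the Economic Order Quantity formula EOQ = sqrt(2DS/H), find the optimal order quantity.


2*D*S = 2 * 1595.6128 * 276.0064 = 880798.6894
2*D*S/H = 297055.3065
EOQ = sqrt(297055.3065) = 545.0278

545.0278 units


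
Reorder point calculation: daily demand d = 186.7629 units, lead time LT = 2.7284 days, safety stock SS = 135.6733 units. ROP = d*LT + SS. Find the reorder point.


d*LT = 186.7629 * 2.7284 = 509.5639
ROP = 509.5639 + 135.6733 = 645.2372

645.2372 units


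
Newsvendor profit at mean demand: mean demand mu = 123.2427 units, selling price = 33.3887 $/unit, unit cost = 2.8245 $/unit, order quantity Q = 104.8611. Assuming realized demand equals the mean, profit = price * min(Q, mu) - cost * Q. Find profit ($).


Sales at mu = min(104.8611, 123.2427) = 104.8611
Revenue = 33.3887 * 104.8611 = 3501.1758
Total cost = 2.8245 * 104.8611 = 296.1802
Profit = 3501.1758 - 296.1802 = 3204.9956

3204.9956 $


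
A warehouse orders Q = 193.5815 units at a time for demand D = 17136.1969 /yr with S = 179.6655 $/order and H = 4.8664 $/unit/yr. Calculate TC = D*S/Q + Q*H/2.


Ordering cost = D*S/Q = 15904.3265
Holding cost = Q*H/2 = 471.0225
TC = 15904.3265 + 471.0225 = 16375.3490

16375.3490 $/yr


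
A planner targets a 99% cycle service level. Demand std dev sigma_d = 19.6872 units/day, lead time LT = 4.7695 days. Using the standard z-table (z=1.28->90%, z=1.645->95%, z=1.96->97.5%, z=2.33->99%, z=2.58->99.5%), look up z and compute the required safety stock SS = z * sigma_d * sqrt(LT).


From the table, SL = 99% corresponds to z = 2.33
sqrt(LT) = sqrt(4.7695) = 2.1839
SS = 2.33 * 19.6872 * 2.1839 = 100.1789

100.1789 units


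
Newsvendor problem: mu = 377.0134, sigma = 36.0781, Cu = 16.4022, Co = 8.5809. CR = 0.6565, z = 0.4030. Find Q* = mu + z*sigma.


CR = Cu/(Cu+Co) = 16.4022/(16.4022+8.5809) = 0.6565
z = 0.4030
Q* = 377.0134 + 0.4030 * 36.0781 = 391.5529

391.5529 units


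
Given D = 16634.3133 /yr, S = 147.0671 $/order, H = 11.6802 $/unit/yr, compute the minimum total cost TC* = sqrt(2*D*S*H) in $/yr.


2*D*S*H = 57147953.2254
TC* = sqrt(57147953.2254) = 7559.6265

7559.6265 $/yr


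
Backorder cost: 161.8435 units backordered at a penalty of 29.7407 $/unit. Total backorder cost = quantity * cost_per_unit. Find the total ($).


Total = 161.8435 * 29.7407 = 4813.3390

4813.3390 $


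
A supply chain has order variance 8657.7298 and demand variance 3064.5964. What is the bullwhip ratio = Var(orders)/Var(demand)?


BW = 8657.7298 / 3064.5964 = 2.8251

2.8251


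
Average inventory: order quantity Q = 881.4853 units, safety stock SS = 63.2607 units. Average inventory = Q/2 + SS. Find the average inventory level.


Q/2 = 440.7427
Avg = 440.7427 + 63.2607 = 504.0034

504.0034 units


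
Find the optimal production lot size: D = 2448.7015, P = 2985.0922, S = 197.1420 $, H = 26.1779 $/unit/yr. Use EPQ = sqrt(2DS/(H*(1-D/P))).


1 - D/P = 1 - 0.8203 = 0.1797
H*(1-D/P) = 4.7039
2DS = 965483.8222
EPQ = sqrt(205251.6736) = 453.0471

453.0471 units


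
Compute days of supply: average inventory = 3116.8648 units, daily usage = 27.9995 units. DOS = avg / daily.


DOS = 3116.8648 / 27.9995 = 111.3186

111.3186 days


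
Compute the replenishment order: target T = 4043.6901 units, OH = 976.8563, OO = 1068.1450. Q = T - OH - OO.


Inventory position = OH + OO = 976.8563 + 1068.1450 = 2045.0013
Q = 4043.6901 - 2045.0013 = 1998.6888

1998.6888 units


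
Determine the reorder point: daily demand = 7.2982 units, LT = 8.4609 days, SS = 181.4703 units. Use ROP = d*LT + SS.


d*LT = 7.2982 * 8.4609 = 61.7493
ROP = 61.7493 + 181.4703 = 243.2196

243.2196 units


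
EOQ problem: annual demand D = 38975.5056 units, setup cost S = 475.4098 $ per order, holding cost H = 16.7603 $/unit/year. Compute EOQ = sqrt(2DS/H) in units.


2*D*S = 2 * 38975.5056 * 475.4098 = 37058674.6444
2*D*S/H = 2211098.5271
EOQ = sqrt(2211098.5271) = 1486.9763

1486.9763 units


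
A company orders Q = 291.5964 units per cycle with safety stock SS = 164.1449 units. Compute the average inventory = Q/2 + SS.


Q/2 = 145.7982
Avg = 145.7982 + 164.1449 = 309.9431

309.9431 units


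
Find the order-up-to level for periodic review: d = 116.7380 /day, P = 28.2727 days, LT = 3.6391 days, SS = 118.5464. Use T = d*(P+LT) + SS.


P + LT = 31.9118
d*(P+LT) = 116.7380 * 31.9118 = 3725.3197
T = 3725.3197 + 118.5464 = 3843.8661

3843.8661 units


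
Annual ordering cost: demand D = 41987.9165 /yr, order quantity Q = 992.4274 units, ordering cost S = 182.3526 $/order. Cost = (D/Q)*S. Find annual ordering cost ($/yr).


Number of orders = D/Q = 42.3083
Cost = 42.3083 * 182.3526 = 7715.0286

7715.0286 $/yr


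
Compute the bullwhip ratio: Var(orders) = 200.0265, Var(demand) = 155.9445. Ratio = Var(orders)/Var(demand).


BW = 200.0265 / 155.9445 = 1.2827

1.2827


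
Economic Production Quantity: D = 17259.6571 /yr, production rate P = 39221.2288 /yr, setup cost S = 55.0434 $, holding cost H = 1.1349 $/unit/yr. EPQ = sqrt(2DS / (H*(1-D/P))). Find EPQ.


1 - D/P = 1 - 0.4401 = 0.5599
H*(1-D/P) = 0.6355
2DS = 1900060.4192
EPQ = sqrt(2989975.2508) = 1729.1545

1729.1545 units


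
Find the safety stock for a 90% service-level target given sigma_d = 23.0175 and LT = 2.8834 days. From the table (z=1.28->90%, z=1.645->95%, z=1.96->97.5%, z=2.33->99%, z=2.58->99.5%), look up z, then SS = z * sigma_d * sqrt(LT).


From the table, SL = 90% corresponds to z = 1.28
sqrt(LT) = sqrt(2.8834) = 1.6981
SS = 1.28 * 23.0175 * 1.6981 = 50.0289

50.0289 units


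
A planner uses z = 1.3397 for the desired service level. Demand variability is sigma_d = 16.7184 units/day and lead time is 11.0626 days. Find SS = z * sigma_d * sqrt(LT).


sqrt(LT) = sqrt(11.0626) = 3.3260
SS = 1.3397 * 16.7184 * 3.3260 = 74.4956

74.4956 units


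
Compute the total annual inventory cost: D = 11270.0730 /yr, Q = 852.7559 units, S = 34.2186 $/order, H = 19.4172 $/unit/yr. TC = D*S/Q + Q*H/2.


Ordering cost = D*S/Q = 452.2351
Holding cost = Q*H/2 = 8279.0659
TC = 452.2351 + 8279.0659 = 8731.3010

8731.3010 $/yr


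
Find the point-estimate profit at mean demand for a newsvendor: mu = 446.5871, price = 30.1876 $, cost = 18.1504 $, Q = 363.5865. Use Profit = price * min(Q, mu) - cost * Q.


Sales at mu = min(363.5865, 446.5871) = 363.5865
Revenue = 30.1876 * 363.5865 = 10975.8038
Total cost = 18.1504 * 363.5865 = 6599.2404
Profit = 10975.8038 - 6599.2404 = 4376.5634

4376.5634 $


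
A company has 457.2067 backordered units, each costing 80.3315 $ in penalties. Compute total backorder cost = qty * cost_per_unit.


Total = 457.2067 * 80.3315 = 36728.1000

36728.1000 $


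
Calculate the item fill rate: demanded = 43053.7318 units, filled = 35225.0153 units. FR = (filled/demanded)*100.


FR = 35225.0153 / 43053.7318 * 100 = 81.8164

81.8164%


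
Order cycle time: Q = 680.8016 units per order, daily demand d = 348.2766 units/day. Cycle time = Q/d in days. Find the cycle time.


Cycle = 680.8016 / 348.2766 = 1.9548

1.9548 days


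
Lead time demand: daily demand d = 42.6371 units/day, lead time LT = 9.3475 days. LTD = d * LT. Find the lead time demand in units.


LTD = 42.6371 * 9.3475 = 398.5503

398.5503 units


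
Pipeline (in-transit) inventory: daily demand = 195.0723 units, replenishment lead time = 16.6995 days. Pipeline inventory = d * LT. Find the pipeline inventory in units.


Pipeline = 195.0723 * 16.6995 = 3257.6099

3257.6099 units


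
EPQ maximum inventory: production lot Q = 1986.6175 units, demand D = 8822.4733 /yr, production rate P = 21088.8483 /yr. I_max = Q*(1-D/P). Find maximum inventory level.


D/P = 0.4183
1 - D/P = 0.5817
I_max = 1986.6175 * 0.5817 = 1155.5204

1155.5204 units


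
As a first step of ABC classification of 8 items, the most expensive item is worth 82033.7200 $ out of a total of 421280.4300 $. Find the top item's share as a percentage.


Top item = 82033.7200
Total = 421280.4300
Percentage = 82033.7200 / 421280.4300 * 100 = 19.4725

19.4725%


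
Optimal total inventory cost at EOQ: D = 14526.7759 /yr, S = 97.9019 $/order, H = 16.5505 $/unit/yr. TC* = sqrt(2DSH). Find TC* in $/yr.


2*D*S*H = 47076207.8241
TC* = sqrt(47076207.8241) = 6861.2104

6861.2104 $/yr


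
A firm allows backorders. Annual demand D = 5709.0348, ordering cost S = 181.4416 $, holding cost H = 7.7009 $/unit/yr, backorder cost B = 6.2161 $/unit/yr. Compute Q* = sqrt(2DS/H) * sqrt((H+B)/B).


sqrt(2DS/H) = 518.6735
sqrt((H+B)/B) = 1.4963
Q* = 518.6735 * 1.4963 = 776.0824

776.0824 units


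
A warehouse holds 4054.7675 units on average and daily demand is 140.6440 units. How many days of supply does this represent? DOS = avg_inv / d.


DOS = 4054.7675 / 140.6440 = 28.8300

28.8300 days


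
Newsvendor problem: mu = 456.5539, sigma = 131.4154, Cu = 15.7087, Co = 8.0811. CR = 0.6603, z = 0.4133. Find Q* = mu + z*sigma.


CR = Cu/(Cu+Co) = 15.7087/(15.7087+8.0811) = 0.6603
z = 0.4133
Q* = 456.5539 + 0.4133 * 131.4154 = 510.8679

510.8679 units


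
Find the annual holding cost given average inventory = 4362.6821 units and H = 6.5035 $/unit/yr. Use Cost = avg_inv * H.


Cost = 4362.6821 * 6.5035 = 28372.7030

28372.7030 $/yr


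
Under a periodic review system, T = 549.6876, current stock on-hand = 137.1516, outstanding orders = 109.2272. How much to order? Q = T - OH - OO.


Inventory position = OH + OO = 137.1516 + 109.2272 = 246.3788
Q = 549.6876 - 246.3788 = 303.3088

303.3088 units


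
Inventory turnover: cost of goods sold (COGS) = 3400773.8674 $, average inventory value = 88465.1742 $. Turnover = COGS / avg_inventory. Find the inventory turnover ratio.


Turnover = 3400773.8674 / 88465.1742 = 38.4420

38.4420


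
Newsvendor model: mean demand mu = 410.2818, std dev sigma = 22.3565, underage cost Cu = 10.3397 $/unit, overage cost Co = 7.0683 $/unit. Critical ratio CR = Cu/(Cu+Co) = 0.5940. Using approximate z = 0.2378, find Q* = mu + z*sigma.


CR = Cu/(Cu+Co) = 10.3397/(10.3397+7.0683) = 0.5940
z = 0.2378
Q* = 410.2818 + 0.2378 * 22.3565 = 415.5982

415.5982 units


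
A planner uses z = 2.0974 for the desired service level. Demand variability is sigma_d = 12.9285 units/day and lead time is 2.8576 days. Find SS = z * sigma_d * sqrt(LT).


sqrt(LT) = sqrt(2.8576) = 1.6904
SS = 2.0974 * 12.9285 * 1.6904 = 45.8385

45.8385 units


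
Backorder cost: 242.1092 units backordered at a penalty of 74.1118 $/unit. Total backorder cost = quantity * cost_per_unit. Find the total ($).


Total = 242.1092 * 74.1118 = 17943.1486

17943.1486 $


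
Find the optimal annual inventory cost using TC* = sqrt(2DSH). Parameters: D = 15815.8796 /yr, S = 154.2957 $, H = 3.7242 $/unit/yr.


2*D*S*H = 18176495.9787
TC* = sqrt(18176495.9787) = 4263.3902

4263.3902 $/yr


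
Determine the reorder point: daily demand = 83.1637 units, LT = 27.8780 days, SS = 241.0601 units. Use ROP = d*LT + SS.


d*LT = 83.1637 * 27.8780 = 2318.4376
ROP = 2318.4376 + 241.0601 = 2559.4977

2559.4977 units


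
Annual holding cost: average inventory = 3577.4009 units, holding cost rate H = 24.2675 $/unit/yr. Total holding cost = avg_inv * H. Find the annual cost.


Cost = 3577.4009 * 24.2675 = 86814.5763

86814.5763 $/yr


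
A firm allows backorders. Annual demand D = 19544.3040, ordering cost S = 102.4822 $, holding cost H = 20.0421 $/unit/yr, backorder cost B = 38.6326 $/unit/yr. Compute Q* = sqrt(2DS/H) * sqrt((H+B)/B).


sqrt(2DS/H) = 447.0722
sqrt((H+B)/B) = 1.2324
Q* = 447.0722 * 1.2324 = 550.9678

550.9678 units


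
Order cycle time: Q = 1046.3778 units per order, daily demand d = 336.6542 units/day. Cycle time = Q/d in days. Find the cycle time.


Cycle = 1046.3778 / 336.6542 = 3.1082

3.1082 days


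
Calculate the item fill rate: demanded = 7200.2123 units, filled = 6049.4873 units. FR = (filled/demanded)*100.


FR = 6049.4873 / 7200.2123 * 100 = 84.0182

84.0182%


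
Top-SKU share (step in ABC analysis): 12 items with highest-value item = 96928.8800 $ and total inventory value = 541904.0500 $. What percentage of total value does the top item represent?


Top item = 96928.8800
Total = 541904.0500
Percentage = 96928.8800 / 541904.0500 * 100 = 17.8867

17.8867%


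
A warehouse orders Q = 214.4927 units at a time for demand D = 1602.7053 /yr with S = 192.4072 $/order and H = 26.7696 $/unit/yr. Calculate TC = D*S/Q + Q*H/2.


Ordering cost = D*S/Q = 1437.6808
Holding cost = Q*H/2 = 2870.9419
TC = 1437.6808 + 2870.9419 = 4308.6227

4308.6227 $/yr


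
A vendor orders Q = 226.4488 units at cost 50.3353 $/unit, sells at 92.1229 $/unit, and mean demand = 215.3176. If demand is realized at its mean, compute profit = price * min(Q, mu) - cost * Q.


Sales at mu = min(226.4488, 215.3176) = 215.3176
Revenue = 92.1229 * 215.3176 = 19835.6817
Total cost = 50.3353 * 226.4488 = 11398.3683
Profit = 19835.6817 - 11398.3683 = 8437.3135

8437.3135 $


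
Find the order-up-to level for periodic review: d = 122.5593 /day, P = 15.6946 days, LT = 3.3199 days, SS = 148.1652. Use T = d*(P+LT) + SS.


P + LT = 19.0145
d*(P+LT) = 122.5593 * 19.0145 = 2330.4038
T = 2330.4038 + 148.1652 = 2478.5690

2478.5690 units


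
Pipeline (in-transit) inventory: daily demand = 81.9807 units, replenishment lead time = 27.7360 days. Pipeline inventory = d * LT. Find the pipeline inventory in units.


Pipeline = 81.9807 * 27.7360 = 2273.8167

2273.8167 units


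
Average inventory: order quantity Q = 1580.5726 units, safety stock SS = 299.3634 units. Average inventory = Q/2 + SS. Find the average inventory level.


Q/2 = 790.2863
Avg = 790.2863 + 299.3634 = 1089.6497

1089.6497 units


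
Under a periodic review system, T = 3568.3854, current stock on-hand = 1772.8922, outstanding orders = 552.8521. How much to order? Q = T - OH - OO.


Inventory position = OH + OO = 1772.8922 + 552.8521 = 2325.7443
Q = 3568.3854 - 2325.7443 = 1242.6411

1242.6411 units


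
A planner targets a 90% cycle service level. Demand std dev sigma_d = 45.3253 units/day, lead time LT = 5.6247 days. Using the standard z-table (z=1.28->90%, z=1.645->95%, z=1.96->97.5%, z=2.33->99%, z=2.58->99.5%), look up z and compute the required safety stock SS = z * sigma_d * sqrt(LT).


From the table, SL = 90% corresponds to z = 1.28
sqrt(LT) = sqrt(5.6247) = 2.3716
SS = 1.28 * 45.3253 * 2.3716 = 137.5943

137.5943 units


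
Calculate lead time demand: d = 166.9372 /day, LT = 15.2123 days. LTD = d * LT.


LTD = 166.9372 * 15.2123 = 2539.4988

2539.4988 units


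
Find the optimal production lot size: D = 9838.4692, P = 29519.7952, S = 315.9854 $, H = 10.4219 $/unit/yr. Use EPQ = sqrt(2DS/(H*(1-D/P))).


1 - D/P = 1 - 0.3333 = 0.6667
H*(1-D/P) = 6.9484
2DS = 6217625.2511
EPQ = sqrt(894821.9444) = 945.9503

945.9503 units


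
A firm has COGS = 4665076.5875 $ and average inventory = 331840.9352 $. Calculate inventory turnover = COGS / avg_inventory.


Turnover = 4665076.5875 / 331840.9352 = 14.0582

14.0582


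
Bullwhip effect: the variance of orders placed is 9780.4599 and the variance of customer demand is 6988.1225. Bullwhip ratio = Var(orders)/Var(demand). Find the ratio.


BW = 9780.4599 / 6988.1225 = 1.3996

1.3996


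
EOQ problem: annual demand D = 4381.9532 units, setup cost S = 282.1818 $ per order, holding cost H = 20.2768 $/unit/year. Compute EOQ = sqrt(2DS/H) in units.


2*D*S = 2 * 4381.9532 * 282.1818 = 2473014.8830
2*D*S/H = 121962.7793
EOQ = sqrt(121962.7793) = 349.2317

349.2317 units


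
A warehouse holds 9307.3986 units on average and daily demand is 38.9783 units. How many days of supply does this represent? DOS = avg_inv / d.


DOS = 9307.3986 / 38.9783 = 238.7841

238.7841 days
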